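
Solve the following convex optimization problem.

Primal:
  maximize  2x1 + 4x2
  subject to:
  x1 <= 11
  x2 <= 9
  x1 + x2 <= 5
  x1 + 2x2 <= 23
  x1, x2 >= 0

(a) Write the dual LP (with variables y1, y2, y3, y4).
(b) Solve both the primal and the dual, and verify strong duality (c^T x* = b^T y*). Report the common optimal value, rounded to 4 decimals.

The standard primal-dual pair for 'max c^T x s.t. A x <= b, x >= 0' is:
  Dual:  min b^T y  s.t.  A^T y >= c,  y >= 0.

So the dual LP is:
  minimize  11y1 + 9y2 + 5y3 + 23y4
  subject to:
    y1 + y3 + y4 >= 2
    y2 + y3 + 2y4 >= 4
    y1, y2, y3, y4 >= 0

Solving the primal: x* = (0, 5).
  primal value c^T x* = 20.
Solving the dual: y* = (0, 0, 4, 0).
  dual value b^T y* = 20.
Strong duality: c^T x* = b^T y*. Confirmed.

20


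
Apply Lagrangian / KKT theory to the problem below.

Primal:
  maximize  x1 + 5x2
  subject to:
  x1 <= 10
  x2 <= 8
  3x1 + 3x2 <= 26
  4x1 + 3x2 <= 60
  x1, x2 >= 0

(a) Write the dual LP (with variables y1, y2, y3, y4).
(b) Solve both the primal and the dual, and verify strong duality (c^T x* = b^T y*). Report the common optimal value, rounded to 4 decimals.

The standard primal-dual pair for 'max c^T x s.t. A x <= b, x >= 0' is:
  Dual:  min b^T y  s.t.  A^T y >= c,  y >= 0.

So the dual LP is:
  minimize  10y1 + 8y2 + 26y3 + 60y4
  subject to:
    y1 + 3y3 + 4y4 >= 1
    y2 + 3y3 + 3y4 >= 5
    y1, y2, y3, y4 >= 0

Solving the primal: x* = (0.6667, 8).
  primal value c^T x* = 40.6667.
Solving the dual: y* = (0, 4, 0.3333, 0).
  dual value b^T y* = 40.6667.
Strong duality: c^T x* = b^T y*. Confirmed.

40.6667


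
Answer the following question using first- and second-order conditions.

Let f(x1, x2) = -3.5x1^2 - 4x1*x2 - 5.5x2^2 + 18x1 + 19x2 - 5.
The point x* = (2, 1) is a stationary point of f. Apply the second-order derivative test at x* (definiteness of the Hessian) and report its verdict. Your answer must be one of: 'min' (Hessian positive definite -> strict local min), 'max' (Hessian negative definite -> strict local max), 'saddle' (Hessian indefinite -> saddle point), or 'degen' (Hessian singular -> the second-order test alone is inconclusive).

Compute the Hessian H = grad^2 f:
  H = [[-7, -4], [-4, -11]]
Verify stationarity: grad f(x*) = H x* + g = (0, 0).
Eigenvalues of H: -13.4721, -4.5279.
Both eigenvalues < 0, so H is negative definite -> x* is a strict local max.

max


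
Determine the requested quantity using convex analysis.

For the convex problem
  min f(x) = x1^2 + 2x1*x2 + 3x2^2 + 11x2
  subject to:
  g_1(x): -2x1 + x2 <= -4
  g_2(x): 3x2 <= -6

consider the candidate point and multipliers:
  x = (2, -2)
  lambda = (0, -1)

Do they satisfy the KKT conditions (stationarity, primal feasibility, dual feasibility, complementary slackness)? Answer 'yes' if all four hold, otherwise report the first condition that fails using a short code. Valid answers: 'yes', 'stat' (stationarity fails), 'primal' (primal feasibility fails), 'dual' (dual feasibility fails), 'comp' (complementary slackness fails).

Gradient of f: grad f(x) = Q x + c = (0, 3)
Constraint values g_i(x) = a_i^T x - b_i:
  g_1((2, -2)) = -2
  g_2((2, -2)) = 0
Stationarity residual: grad f(x) + sum_i lambda_i a_i = (0, 0)
  -> stationarity OK
Primal feasibility (all g_i <= 0): OK
Dual feasibility (all lambda_i >= 0): FAILS
Complementary slackness (lambda_i * g_i(x) = 0 for all i): OK

Verdict: the first failing condition is dual_feasibility -> dual.

dual


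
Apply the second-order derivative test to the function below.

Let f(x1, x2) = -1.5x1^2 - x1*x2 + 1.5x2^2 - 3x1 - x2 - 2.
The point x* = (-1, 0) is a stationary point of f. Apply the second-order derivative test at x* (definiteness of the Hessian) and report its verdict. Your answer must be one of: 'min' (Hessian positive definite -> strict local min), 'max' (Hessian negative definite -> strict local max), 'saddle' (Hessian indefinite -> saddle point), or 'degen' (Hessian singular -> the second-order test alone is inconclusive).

Compute the Hessian H = grad^2 f:
  H = [[-3, -1], [-1, 3]]
Verify stationarity: grad f(x*) = H x* + g = (0, 0).
Eigenvalues of H: -3.1623, 3.1623.
Eigenvalues have mixed signs, so H is indefinite -> x* is a saddle point.

saddle


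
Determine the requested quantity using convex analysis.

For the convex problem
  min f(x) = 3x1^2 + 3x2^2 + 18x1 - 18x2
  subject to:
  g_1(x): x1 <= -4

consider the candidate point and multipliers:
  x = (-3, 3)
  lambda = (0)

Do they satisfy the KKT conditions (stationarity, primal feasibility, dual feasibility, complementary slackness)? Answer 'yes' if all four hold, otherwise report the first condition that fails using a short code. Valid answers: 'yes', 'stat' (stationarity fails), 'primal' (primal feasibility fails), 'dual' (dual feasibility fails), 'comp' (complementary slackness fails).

Gradient of f: grad f(x) = Q x + c = (0, 0)
Constraint values g_i(x) = a_i^T x - b_i:
  g_1((-3, 3)) = 1
Stationarity residual: grad f(x) + sum_i lambda_i a_i = (0, 0)
  -> stationarity OK
Primal feasibility (all g_i <= 0): FAILS
Dual feasibility (all lambda_i >= 0): OK
Complementary slackness (lambda_i * g_i(x) = 0 for all i): OK

Verdict: the first failing condition is primal_feasibility -> primal.

primal


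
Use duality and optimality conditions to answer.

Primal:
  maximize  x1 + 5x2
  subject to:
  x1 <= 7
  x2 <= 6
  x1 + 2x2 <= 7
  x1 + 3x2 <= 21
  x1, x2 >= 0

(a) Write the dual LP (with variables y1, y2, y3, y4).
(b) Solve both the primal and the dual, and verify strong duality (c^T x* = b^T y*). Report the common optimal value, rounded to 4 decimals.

The standard primal-dual pair for 'max c^T x s.t. A x <= b, x >= 0' is:
  Dual:  min b^T y  s.t.  A^T y >= c,  y >= 0.

So the dual LP is:
  minimize  7y1 + 6y2 + 7y3 + 21y4
  subject to:
    y1 + y3 + y4 >= 1
    y2 + 2y3 + 3y4 >= 5
    y1, y2, y3, y4 >= 0

Solving the primal: x* = (0, 3.5).
  primal value c^T x* = 17.5.
Solving the dual: y* = (0, 0, 2.5, 0).
  dual value b^T y* = 17.5.
Strong duality: c^T x* = b^T y*. Confirmed.

17.5


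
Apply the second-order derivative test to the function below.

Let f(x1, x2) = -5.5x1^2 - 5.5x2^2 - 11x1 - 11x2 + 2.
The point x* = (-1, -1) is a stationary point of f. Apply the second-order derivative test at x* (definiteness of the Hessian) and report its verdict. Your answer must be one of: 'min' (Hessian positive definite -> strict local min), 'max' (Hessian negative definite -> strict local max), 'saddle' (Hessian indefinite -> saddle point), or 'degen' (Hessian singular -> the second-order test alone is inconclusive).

Compute the Hessian H = grad^2 f:
  H = [[-11, 0], [0, -11]]
Verify stationarity: grad f(x*) = H x* + g = (0, 0).
Eigenvalues of H: -11, -11.
Both eigenvalues < 0, so H is negative definite -> x* is a strict local max.

max


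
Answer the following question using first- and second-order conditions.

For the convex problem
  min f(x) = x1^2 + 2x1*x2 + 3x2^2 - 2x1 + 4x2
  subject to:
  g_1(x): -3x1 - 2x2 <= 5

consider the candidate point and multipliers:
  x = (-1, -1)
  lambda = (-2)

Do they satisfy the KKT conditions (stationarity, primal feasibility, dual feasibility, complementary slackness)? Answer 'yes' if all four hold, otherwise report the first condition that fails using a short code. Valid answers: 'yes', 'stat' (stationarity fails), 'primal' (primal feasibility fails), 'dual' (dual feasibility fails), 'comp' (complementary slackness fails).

Gradient of f: grad f(x) = Q x + c = (-6, -4)
Constraint values g_i(x) = a_i^T x - b_i:
  g_1((-1, -1)) = 0
Stationarity residual: grad f(x) + sum_i lambda_i a_i = (0, 0)
  -> stationarity OK
Primal feasibility (all g_i <= 0): OK
Dual feasibility (all lambda_i >= 0): FAILS
Complementary slackness (lambda_i * g_i(x) = 0 for all i): OK

Verdict: the first failing condition is dual_feasibility -> dual.

dual


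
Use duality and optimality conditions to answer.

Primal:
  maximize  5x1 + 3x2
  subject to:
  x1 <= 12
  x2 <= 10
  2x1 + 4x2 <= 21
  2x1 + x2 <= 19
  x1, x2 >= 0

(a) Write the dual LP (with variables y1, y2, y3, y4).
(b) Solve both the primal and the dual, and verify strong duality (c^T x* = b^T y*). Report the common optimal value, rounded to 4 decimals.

The standard primal-dual pair for 'max c^T x s.t. A x <= b, x >= 0' is:
  Dual:  min b^T y  s.t.  A^T y >= c,  y >= 0.

So the dual LP is:
  minimize  12y1 + 10y2 + 21y3 + 19y4
  subject to:
    y1 + 2y3 + 2y4 >= 5
    y2 + 4y3 + y4 >= 3
    y1, y2, y3, y4 >= 0

Solving the primal: x* = (9.1667, 0.6667).
  primal value c^T x* = 47.8333.
Solving the dual: y* = (0, 0, 0.1667, 2.3333).
  dual value b^T y* = 47.8333.
Strong duality: c^T x* = b^T y*. Confirmed.

47.8333


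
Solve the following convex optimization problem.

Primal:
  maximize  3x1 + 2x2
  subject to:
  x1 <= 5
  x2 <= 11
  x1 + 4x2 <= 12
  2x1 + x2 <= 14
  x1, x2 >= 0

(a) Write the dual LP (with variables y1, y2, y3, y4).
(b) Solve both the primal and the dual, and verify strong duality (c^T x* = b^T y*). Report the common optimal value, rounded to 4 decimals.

The standard primal-dual pair for 'max c^T x s.t. A x <= b, x >= 0' is:
  Dual:  min b^T y  s.t.  A^T y >= c,  y >= 0.

So the dual LP is:
  minimize  5y1 + 11y2 + 12y3 + 14y4
  subject to:
    y1 + y3 + 2y4 >= 3
    y2 + 4y3 + y4 >= 2
    y1, y2, y3, y4 >= 0

Solving the primal: x* = (5, 1.75).
  primal value c^T x* = 18.5.
Solving the dual: y* = (2.5, 0, 0.5, 0).
  dual value b^T y* = 18.5.
Strong duality: c^T x* = b^T y*. Confirmed.

18.5


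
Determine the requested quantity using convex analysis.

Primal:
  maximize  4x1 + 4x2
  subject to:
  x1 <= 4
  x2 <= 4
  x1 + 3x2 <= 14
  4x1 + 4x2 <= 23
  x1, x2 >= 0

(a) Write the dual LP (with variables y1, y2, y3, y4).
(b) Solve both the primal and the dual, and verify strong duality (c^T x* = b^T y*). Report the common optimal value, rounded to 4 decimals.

The standard primal-dual pair for 'max c^T x s.t. A x <= b, x >= 0' is:
  Dual:  min b^T y  s.t.  A^T y >= c,  y >= 0.

So the dual LP is:
  minimize  4y1 + 4y2 + 14y3 + 23y4
  subject to:
    y1 + y3 + 4y4 >= 4
    y2 + 3y3 + 4y4 >= 4
    y1, y2, y3, y4 >= 0

Solving the primal: x* = (4, 1.75).
  primal value c^T x* = 23.
Solving the dual: y* = (0, 0, 0, 1).
  dual value b^T y* = 23.
Strong duality: c^T x* = b^T y*. Confirmed.

23


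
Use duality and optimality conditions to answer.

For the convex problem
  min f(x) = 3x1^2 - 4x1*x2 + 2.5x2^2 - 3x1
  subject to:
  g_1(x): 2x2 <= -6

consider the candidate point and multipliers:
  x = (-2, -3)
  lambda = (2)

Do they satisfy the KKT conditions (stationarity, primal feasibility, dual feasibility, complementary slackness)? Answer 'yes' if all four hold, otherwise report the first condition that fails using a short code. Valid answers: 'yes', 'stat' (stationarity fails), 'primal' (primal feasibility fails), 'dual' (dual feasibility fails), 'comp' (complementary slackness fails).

Gradient of f: grad f(x) = Q x + c = (-3, -7)
Constraint values g_i(x) = a_i^T x - b_i:
  g_1((-2, -3)) = 0
Stationarity residual: grad f(x) + sum_i lambda_i a_i = (-3, -3)
  -> stationarity FAILS
Primal feasibility (all g_i <= 0): OK
Dual feasibility (all lambda_i >= 0): OK
Complementary slackness (lambda_i * g_i(x) = 0 for all i): OK

Verdict: the first failing condition is stationarity -> stat.

stat


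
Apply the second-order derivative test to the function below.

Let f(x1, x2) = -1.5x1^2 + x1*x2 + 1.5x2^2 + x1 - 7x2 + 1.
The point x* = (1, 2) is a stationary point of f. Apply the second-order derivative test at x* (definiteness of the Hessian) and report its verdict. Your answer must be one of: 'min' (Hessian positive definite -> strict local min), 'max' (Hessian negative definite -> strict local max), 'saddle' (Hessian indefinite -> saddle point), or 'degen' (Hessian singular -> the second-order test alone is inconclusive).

Compute the Hessian H = grad^2 f:
  H = [[-3, 1], [1, 3]]
Verify stationarity: grad f(x*) = H x* + g = (0, 0).
Eigenvalues of H: -3.1623, 3.1623.
Eigenvalues have mixed signs, so H is indefinite -> x* is a saddle point.

saddle


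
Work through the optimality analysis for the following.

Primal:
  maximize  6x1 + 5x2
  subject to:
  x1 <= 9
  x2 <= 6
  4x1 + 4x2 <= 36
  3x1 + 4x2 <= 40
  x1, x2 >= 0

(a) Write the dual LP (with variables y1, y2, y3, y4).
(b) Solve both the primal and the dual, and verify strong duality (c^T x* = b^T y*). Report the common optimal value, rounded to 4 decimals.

The standard primal-dual pair for 'max c^T x s.t. A x <= b, x >= 0' is:
  Dual:  min b^T y  s.t.  A^T y >= c,  y >= 0.

So the dual LP is:
  minimize  9y1 + 6y2 + 36y3 + 40y4
  subject to:
    y1 + 4y3 + 3y4 >= 6
    y2 + 4y3 + 4y4 >= 5
    y1, y2, y3, y4 >= 0

Solving the primal: x* = (9, 0).
  primal value c^T x* = 54.
Solving the dual: y* = (0, 0, 1.5, 0).
  dual value b^T y* = 54.
Strong duality: c^T x* = b^T y*. Confirmed.

54


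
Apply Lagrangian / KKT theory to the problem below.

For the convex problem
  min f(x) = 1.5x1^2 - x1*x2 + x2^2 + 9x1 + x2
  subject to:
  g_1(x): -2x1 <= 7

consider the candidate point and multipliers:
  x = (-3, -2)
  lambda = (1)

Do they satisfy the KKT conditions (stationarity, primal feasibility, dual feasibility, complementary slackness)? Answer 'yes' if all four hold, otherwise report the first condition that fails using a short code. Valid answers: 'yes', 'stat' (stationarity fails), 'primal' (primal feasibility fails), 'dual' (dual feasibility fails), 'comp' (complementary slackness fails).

Gradient of f: grad f(x) = Q x + c = (2, 0)
Constraint values g_i(x) = a_i^T x - b_i:
  g_1((-3, -2)) = -1
Stationarity residual: grad f(x) + sum_i lambda_i a_i = (0, 0)
  -> stationarity OK
Primal feasibility (all g_i <= 0): OK
Dual feasibility (all lambda_i >= 0): OK
Complementary slackness (lambda_i * g_i(x) = 0 for all i): FAILS

Verdict: the first failing condition is complementary_slackness -> comp.

comp


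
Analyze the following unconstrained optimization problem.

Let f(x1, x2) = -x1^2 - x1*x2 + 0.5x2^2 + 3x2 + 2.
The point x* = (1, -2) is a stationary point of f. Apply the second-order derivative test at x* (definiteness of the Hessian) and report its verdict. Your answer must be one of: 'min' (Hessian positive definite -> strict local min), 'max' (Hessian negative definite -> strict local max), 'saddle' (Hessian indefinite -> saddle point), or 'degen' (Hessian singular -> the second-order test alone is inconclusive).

Compute the Hessian H = grad^2 f:
  H = [[-2, -1], [-1, 1]]
Verify stationarity: grad f(x*) = H x* + g = (0, 0).
Eigenvalues of H: -2.3028, 1.3028.
Eigenvalues have mixed signs, so H is indefinite -> x* is a saddle point.

saddle


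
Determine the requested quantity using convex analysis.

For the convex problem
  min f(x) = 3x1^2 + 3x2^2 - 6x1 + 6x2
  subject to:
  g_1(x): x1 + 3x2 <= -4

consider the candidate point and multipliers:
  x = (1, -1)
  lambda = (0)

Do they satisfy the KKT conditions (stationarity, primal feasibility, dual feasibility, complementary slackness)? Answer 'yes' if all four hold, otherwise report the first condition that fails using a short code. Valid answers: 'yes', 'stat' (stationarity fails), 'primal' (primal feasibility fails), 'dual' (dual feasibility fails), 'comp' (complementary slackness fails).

Gradient of f: grad f(x) = Q x + c = (0, 0)
Constraint values g_i(x) = a_i^T x - b_i:
  g_1((1, -1)) = 2
Stationarity residual: grad f(x) + sum_i lambda_i a_i = (0, 0)
  -> stationarity OK
Primal feasibility (all g_i <= 0): FAILS
Dual feasibility (all lambda_i >= 0): OK
Complementary slackness (lambda_i * g_i(x) = 0 for all i): OK

Verdict: the first failing condition is primal_feasibility -> primal.

primal


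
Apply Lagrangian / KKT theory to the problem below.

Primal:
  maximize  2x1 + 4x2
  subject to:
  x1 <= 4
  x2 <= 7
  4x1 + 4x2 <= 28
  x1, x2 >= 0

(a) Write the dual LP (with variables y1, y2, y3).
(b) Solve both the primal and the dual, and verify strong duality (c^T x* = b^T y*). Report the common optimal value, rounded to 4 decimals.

The standard primal-dual pair for 'max c^T x s.t. A x <= b, x >= 0' is:
  Dual:  min b^T y  s.t.  A^T y >= c,  y >= 0.

So the dual LP is:
  minimize  4y1 + 7y2 + 28y3
  subject to:
    y1 + 4y3 >= 2
    y2 + 4y3 >= 4
    y1, y2, y3 >= 0

Solving the primal: x* = (0, 7).
  primal value c^T x* = 28.
Solving the dual: y* = (0, 0, 1).
  dual value b^T y* = 28.
Strong duality: c^T x* = b^T y*. Confirmed.

28


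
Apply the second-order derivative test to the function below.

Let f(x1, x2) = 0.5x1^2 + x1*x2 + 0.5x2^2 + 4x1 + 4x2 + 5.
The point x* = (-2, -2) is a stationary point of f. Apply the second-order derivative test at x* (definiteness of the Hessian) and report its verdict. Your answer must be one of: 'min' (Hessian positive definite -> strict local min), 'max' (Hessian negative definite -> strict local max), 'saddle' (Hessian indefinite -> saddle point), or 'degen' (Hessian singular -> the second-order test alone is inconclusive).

Compute the Hessian H = grad^2 f:
  H = [[1, 1], [1, 1]]
Verify stationarity: grad f(x*) = H x* + g = (0, 0).
Eigenvalues of H: 0, 2.
H has a zero eigenvalue (singular; positive semidefinite but not definite), so H is neither positive definite, negative definite, nor indefinite. The second-order test alone is inconclusive -> degen.
(Indeed, f is constant along the null direction of H through x*, so x* is not a strict local extremum.)

degen


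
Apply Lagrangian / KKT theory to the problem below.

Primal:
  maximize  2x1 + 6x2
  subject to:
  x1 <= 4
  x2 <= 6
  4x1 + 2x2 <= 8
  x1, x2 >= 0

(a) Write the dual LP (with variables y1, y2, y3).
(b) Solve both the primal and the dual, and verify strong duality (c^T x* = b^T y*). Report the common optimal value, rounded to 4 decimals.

The standard primal-dual pair for 'max c^T x s.t. A x <= b, x >= 0' is:
  Dual:  min b^T y  s.t.  A^T y >= c,  y >= 0.

So the dual LP is:
  minimize  4y1 + 6y2 + 8y3
  subject to:
    y1 + 4y3 >= 2
    y2 + 2y3 >= 6
    y1, y2, y3 >= 0

Solving the primal: x* = (0, 4).
  primal value c^T x* = 24.
Solving the dual: y* = (0, 0, 3).
  dual value b^T y* = 24.
Strong duality: c^T x* = b^T y*. Confirmed.

24


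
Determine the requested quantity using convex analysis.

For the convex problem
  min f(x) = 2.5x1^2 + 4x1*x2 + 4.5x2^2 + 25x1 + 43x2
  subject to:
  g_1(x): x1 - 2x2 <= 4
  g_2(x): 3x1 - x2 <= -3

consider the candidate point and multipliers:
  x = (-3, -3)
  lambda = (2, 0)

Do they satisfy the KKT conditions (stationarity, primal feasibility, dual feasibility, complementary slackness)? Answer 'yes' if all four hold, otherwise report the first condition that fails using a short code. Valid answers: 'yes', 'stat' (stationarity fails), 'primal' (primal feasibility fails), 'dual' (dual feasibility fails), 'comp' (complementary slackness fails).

Gradient of f: grad f(x) = Q x + c = (-2, 4)
Constraint values g_i(x) = a_i^T x - b_i:
  g_1((-3, -3)) = -1
  g_2((-3, -3)) = -3
Stationarity residual: grad f(x) + sum_i lambda_i a_i = (0, 0)
  -> stationarity OK
Primal feasibility (all g_i <= 0): OK
Dual feasibility (all lambda_i >= 0): OK
Complementary slackness (lambda_i * g_i(x) = 0 for all i): FAILS

Verdict: the first failing condition is complementary_slackness -> comp.

comp


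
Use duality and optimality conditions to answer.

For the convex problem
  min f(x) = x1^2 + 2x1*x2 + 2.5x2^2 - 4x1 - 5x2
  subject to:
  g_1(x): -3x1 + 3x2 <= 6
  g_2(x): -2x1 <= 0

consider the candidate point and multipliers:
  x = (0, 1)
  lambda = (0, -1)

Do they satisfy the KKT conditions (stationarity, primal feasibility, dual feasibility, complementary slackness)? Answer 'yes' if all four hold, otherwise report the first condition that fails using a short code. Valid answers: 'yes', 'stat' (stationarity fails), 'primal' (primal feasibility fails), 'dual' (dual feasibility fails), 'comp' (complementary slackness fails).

Gradient of f: grad f(x) = Q x + c = (-2, 0)
Constraint values g_i(x) = a_i^T x - b_i:
  g_1((0, 1)) = -3
  g_2((0, 1)) = 0
Stationarity residual: grad f(x) + sum_i lambda_i a_i = (0, 0)
  -> stationarity OK
Primal feasibility (all g_i <= 0): OK
Dual feasibility (all lambda_i >= 0): FAILS
Complementary slackness (lambda_i * g_i(x) = 0 for all i): OK

Verdict: the first failing condition is dual_feasibility -> dual.

dual


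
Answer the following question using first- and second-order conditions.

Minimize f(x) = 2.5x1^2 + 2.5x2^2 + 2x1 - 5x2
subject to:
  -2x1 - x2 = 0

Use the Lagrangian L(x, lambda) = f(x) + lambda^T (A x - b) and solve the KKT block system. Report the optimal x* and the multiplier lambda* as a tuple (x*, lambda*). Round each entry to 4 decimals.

Form the Lagrangian:
  L(x, lambda) = (1/2) x^T Q x + c^T x + lambda^T (A x - b)
Stationarity (grad_x L = 0): Q x + c + A^T lambda = 0.
Primal feasibility: A x = b.

This gives the KKT block system:
  [ Q   A^T ] [ x     ]   [-c ]
  [ A    0  ] [ lambda ] = [ b ]

Solving the linear system:
  x*      = (-0.48, 0.96)
  lambda* = (-0.2)
  f(x*)   = -2.88

x* = (-0.48, 0.96), lambda* = (-0.2)


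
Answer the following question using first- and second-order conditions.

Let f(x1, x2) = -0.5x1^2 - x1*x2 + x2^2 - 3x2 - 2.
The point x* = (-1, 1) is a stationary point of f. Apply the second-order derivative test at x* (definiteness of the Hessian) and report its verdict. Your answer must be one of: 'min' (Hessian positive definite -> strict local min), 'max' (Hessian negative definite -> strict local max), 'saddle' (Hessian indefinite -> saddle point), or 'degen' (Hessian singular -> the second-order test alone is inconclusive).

Compute the Hessian H = grad^2 f:
  H = [[-1, -1], [-1, 2]]
Verify stationarity: grad f(x*) = H x* + g = (0, 0).
Eigenvalues of H: -1.3028, 2.3028.
Eigenvalues have mixed signs, so H is indefinite -> x* is a saddle point.

saddle


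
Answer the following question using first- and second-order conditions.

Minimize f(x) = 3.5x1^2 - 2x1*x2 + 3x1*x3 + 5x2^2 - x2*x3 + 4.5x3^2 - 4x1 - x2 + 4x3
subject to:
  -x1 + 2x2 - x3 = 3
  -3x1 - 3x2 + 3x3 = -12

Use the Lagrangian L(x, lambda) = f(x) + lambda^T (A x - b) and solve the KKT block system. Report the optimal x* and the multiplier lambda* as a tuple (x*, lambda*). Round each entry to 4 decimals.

Form the Lagrangian:
  L(x, lambda) = (1/2) x^T Q x + c^T x + lambda^T (A x - b)
Stationarity (grad_x L = 0): Q x + c + A^T lambda = 0.
Primal feasibility: A x = b.

This gives the KKT block system:
  [ Q   A^T ] [ x     ]   [-c ]
  [ A    0  ] [ lambda ] = [ b ]

Solving the linear system:
  x*      = (1.1825, 1.3651, -1.4524)
  lambda* = (-4.8492, 0.6799)
  f(x*)   = 5.4008

x* = (1.1825, 1.3651, -1.4524), lambda* = (-4.8492, 0.6799)


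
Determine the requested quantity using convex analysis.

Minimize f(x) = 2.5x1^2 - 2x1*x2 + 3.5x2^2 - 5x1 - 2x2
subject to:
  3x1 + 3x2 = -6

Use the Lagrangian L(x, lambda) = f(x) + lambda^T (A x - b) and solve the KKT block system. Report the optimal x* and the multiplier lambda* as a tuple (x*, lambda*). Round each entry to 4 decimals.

Form the Lagrangian:
  L(x, lambda) = (1/2) x^T Q x + c^T x + lambda^T (A x - b)
Stationarity (grad_x L = 0): Q x + c + A^T lambda = 0.
Primal feasibility: A x = b.

This gives the KKT block system:
  [ Q   A^T ] [ x     ]   [-c ]
  [ A    0  ] [ lambda ] = [ b ]

Solving the linear system:
  x*      = (-0.9375, -1.0625)
  lambda* = (2.5208)
  f(x*)   = 10.9688

x* = (-0.9375, -1.0625), lambda* = (2.5208)


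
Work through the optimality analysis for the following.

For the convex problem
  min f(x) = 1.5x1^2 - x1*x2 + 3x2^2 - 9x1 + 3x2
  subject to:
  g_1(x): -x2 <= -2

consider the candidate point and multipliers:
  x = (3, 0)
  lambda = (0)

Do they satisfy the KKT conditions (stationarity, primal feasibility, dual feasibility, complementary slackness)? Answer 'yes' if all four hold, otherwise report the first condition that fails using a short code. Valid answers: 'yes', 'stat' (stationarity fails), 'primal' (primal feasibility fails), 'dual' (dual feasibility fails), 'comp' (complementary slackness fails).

Gradient of f: grad f(x) = Q x + c = (0, 0)
Constraint values g_i(x) = a_i^T x - b_i:
  g_1((3, 0)) = 2
Stationarity residual: grad f(x) + sum_i lambda_i a_i = (0, 0)
  -> stationarity OK
Primal feasibility (all g_i <= 0): FAILS
Dual feasibility (all lambda_i >= 0): OK
Complementary slackness (lambda_i * g_i(x) = 0 for all i): OK

Verdict: the first failing condition is primal_feasibility -> primal.

primal


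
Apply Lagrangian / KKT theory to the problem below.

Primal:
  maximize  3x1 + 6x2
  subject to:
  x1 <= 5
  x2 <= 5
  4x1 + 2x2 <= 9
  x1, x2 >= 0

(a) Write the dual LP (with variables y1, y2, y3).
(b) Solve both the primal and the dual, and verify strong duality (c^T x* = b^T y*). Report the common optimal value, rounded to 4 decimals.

The standard primal-dual pair for 'max c^T x s.t. A x <= b, x >= 0' is:
  Dual:  min b^T y  s.t.  A^T y >= c,  y >= 0.

So the dual LP is:
  minimize  5y1 + 5y2 + 9y3
  subject to:
    y1 + 4y3 >= 3
    y2 + 2y3 >= 6
    y1, y2, y3 >= 0

Solving the primal: x* = (0, 4.5).
  primal value c^T x* = 27.
Solving the dual: y* = (0, 0, 3).
  dual value b^T y* = 27.
Strong duality: c^T x* = b^T y*. Confirmed.

27


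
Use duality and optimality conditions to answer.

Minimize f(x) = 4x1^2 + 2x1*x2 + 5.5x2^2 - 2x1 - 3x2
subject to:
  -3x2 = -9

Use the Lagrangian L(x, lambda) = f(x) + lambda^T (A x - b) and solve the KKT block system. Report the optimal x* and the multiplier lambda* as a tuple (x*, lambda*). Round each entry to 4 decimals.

Form the Lagrangian:
  L(x, lambda) = (1/2) x^T Q x + c^T x + lambda^T (A x - b)
Stationarity (grad_x L = 0): Q x + c + A^T lambda = 0.
Primal feasibility: A x = b.

This gives the KKT block system:
  [ Q   A^T ] [ x     ]   [-c ]
  [ A    0  ] [ lambda ] = [ b ]

Solving the linear system:
  x*      = (-0.5, 3)
  lambda* = (9.6667)
  f(x*)   = 39.5

x* = (-0.5, 3), lambda* = (9.6667)


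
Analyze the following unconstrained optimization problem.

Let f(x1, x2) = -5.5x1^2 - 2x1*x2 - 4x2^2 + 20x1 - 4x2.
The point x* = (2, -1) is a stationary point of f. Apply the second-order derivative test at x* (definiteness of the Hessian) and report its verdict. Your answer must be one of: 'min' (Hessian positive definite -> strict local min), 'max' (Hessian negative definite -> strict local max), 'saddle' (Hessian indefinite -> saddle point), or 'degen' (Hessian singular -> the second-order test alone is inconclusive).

Compute the Hessian H = grad^2 f:
  H = [[-11, -2], [-2, -8]]
Verify stationarity: grad f(x*) = H x* + g = (0, 0).
Eigenvalues of H: -12, -7.
Both eigenvalues < 0, so H is negative definite -> x* is a strict local max.

max


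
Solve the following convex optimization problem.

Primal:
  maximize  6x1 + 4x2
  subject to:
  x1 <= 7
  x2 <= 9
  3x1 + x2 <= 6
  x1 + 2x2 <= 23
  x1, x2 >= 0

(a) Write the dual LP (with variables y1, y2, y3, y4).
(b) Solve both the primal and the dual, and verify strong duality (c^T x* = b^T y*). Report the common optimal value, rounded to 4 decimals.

The standard primal-dual pair for 'max c^T x s.t. A x <= b, x >= 0' is:
  Dual:  min b^T y  s.t.  A^T y >= c,  y >= 0.

So the dual LP is:
  minimize  7y1 + 9y2 + 6y3 + 23y4
  subject to:
    y1 + 3y3 + y4 >= 6
    y2 + y3 + 2y4 >= 4
    y1, y2, y3, y4 >= 0

Solving the primal: x* = (0, 6).
  primal value c^T x* = 24.
Solving the dual: y* = (0, 0, 4, 0).
  dual value b^T y* = 24.
Strong duality: c^T x* = b^T y*. Confirmed.

24


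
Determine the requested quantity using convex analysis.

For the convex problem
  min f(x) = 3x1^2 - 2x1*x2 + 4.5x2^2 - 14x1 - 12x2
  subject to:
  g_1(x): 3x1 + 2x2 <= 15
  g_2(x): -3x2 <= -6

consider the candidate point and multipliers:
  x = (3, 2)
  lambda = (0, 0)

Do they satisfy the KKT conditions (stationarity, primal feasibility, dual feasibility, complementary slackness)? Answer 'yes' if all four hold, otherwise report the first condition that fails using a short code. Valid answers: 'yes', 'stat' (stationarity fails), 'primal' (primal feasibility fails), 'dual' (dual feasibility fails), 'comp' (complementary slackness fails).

Gradient of f: grad f(x) = Q x + c = (0, 0)
Constraint values g_i(x) = a_i^T x - b_i:
  g_1((3, 2)) = -2
  g_2((3, 2)) = 0
Stationarity residual: grad f(x) + sum_i lambda_i a_i = (0, 0)
  -> stationarity OK
Primal feasibility (all g_i <= 0): OK
Dual feasibility (all lambda_i >= 0): OK
Complementary slackness (lambda_i * g_i(x) = 0 for all i): OK

Verdict: yes, KKT holds.

yes


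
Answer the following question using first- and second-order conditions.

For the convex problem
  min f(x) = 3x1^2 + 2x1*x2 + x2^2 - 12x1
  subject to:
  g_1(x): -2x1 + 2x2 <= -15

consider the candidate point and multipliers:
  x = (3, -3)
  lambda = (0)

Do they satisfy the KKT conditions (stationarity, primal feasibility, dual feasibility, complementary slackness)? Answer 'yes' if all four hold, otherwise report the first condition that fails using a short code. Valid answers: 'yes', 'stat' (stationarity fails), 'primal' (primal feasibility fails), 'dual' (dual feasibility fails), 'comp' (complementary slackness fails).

Gradient of f: grad f(x) = Q x + c = (0, 0)
Constraint values g_i(x) = a_i^T x - b_i:
  g_1((3, -3)) = 3
Stationarity residual: grad f(x) + sum_i lambda_i a_i = (0, 0)
  -> stationarity OK
Primal feasibility (all g_i <= 0): FAILS
Dual feasibility (all lambda_i >= 0): OK
Complementary slackness (lambda_i * g_i(x) = 0 for all i): OK

Verdict: the first failing condition is primal_feasibility -> primal.

primal


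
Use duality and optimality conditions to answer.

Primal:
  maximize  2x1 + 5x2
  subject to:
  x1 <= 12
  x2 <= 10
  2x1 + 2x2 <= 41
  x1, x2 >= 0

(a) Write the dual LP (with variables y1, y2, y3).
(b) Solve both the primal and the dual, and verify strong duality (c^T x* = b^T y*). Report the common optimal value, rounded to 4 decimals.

The standard primal-dual pair for 'max c^T x s.t. A x <= b, x >= 0' is:
  Dual:  min b^T y  s.t.  A^T y >= c,  y >= 0.

So the dual LP is:
  minimize  12y1 + 10y2 + 41y3
  subject to:
    y1 + 2y3 >= 2
    y2 + 2y3 >= 5
    y1, y2, y3 >= 0

Solving the primal: x* = (10.5, 10).
  primal value c^T x* = 71.
Solving the dual: y* = (0, 3, 1).
  dual value b^T y* = 71.
Strong duality: c^T x* = b^T y*. Confirmed.

71


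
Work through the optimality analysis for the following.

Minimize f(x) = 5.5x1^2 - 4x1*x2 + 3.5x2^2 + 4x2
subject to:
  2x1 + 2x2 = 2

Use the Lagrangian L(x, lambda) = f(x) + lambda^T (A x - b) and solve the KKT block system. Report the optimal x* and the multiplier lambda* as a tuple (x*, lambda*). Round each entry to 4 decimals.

Form the Lagrangian:
  L(x, lambda) = (1/2) x^T Q x + c^T x + lambda^T (A x - b)
Stationarity (grad_x L = 0): Q x + c + A^T lambda = 0.
Primal feasibility: A x = b.

This gives the KKT block system:
  [ Q   A^T ] [ x     ]   [-c ]
  [ A    0  ] [ lambda ] = [ b ]

Solving the linear system:
  x*      = (0.5769, 0.4231)
  lambda* = (-2.3269)
  f(x*)   = 3.1731

x* = (0.5769, 0.4231), lambda* = (-2.3269)


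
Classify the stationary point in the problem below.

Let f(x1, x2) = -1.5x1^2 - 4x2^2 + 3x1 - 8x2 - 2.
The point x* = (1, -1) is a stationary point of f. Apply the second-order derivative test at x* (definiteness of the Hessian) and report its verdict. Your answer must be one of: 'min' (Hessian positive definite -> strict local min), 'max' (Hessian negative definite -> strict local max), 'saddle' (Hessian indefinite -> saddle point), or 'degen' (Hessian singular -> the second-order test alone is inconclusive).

Compute the Hessian H = grad^2 f:
  H = [[-3, 0], [0, -8]]
Verify stationarity: grad f(x*) = H x* + g = (0, 0).
Eigenvalues of H: -8, -3.
Both eigenvalues < 0, so H is negative definite -> x* is a strict local max.

max


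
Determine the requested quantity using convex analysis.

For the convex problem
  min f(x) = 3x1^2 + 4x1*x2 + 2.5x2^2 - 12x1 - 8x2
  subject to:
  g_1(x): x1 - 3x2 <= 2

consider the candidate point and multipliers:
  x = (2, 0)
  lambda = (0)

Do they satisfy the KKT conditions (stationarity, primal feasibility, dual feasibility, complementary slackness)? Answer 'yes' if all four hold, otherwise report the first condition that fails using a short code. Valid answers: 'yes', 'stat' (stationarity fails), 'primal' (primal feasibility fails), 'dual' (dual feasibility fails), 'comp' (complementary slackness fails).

Gradient of f: grad f(x) = Q x + c = (0, 0)
Constraint values g_i(x) = a_i^T x - b_i:
  g_1((2, 0)) = 0
Stationarity residual: grad f(x) + sum_i lambda_i a_i = (0, 0)
  -> stationarity OK
Primal feasibility (all g_i <= 0): OK
Dual feasibility (all lambda_i >= 0): OK
Complementary slackness (lambda_i * g_i(x) = 0 for all i): OK

Verdict: yes, KKT holds.

yes


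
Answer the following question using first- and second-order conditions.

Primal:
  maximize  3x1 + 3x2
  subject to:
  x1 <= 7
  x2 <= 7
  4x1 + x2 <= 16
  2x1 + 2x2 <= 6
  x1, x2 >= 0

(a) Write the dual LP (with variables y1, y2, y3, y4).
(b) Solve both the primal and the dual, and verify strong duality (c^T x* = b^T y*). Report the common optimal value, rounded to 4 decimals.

The standard primal-dual pair for 'max c^T x s.t. A x <= b, x >= 0' is:
  Dual:  min b^T y  s.t.  A^T y >= c,  y >= 0.

So the dual LP is:
  minimize  7y1 + 7y2 + 16y3 + 6y4
  subject to:
    y1 + 4y3 + 2y4 >= 3
    y2 + y3 + 2y4 >= 3
    y1, y2, y3, y4 >= 0

Solving the primal: x* = (3, 0).
  primal value c^T x* = 9.
Solving the dual: y* = (0, 0, 0, 1.5).
  dual value b^T y* = 9.
Strong duality: c^T x* = b^T y*. Confirmed.

9


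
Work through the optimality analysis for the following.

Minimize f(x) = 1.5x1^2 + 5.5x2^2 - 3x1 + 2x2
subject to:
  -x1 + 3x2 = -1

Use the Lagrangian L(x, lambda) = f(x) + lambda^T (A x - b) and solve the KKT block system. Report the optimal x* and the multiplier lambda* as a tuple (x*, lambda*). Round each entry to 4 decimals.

Form the Lagrangian:
  L(x, lambda) = (1/2) x^T Q x + c^T x + lambda^T (A x - b)
Stationarity (grad_x L = 0): Q x + c + A^T lambda = 0.
Primal feasibility: A x = b.

This gives the KKT block system:
  [ Q   A^T ] [ x     ]   [-c ]
  [ A    0  ] [ lambda ] = [ b ]

Solving the linear system:
  x*      = (0.8421, -0.0526)
  lambda* = (-0.4737)
  f(x*)   = -1.5526

x* = (0.8421, -0.0526), lambda* = (-0.4737)


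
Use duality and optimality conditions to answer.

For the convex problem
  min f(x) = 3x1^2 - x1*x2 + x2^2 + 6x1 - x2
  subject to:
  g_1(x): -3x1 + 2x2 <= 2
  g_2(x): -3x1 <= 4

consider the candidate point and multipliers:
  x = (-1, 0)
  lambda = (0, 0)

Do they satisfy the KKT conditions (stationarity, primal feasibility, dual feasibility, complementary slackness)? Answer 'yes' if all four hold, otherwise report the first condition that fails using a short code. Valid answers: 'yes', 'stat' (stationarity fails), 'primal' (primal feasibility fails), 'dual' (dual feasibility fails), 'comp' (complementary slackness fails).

Gradient of f: grad f(x) = Q x + c = (0, 0)
Constraint values g_i(x) = a_i^T x - b_i:
  g_1((-1, 0)) = 1
  g_2((-1, 0)) = -1
Stationarity residual: grad f(x) + sum_i lambda_i a_i = (0, 0)
  -> stationarity OK
Primal feasibility (all g_i <= 0): FAILS
Dual feasibility (all lambda_i >= 0): OK
Complementary slackness (lambda_i * g_i(x) = 0 for all i): OK

Verdict: the first failing condition is primal_feasibility -> primal.

primal


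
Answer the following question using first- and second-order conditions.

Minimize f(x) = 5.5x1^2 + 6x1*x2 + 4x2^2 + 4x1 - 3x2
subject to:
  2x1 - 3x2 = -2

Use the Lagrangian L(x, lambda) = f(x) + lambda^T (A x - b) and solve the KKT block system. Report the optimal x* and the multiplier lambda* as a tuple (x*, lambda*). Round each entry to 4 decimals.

Form the Lagrangian:
  L(x, lambda) = (1/2) x^T Q x + c^T x + lambda^T (A x - b)
Stationarity (grad_x L = 0): Q x + c + A^T lambda = 0.
Primal feasibility: A x = b.

This gives the KKT block system:
  [ Q   A^T ] [ x     ]   [-c ]
  [ A    0  ] [ lambda ] = [ b ]

Solving the linear system:
  x*      = (-0.4236, 0.3842)
  lambda* = (-0.8227)
  f(x*)   = -2.2463

x* = (-0.4236, 0.3842), lambda* = (-0.8227)


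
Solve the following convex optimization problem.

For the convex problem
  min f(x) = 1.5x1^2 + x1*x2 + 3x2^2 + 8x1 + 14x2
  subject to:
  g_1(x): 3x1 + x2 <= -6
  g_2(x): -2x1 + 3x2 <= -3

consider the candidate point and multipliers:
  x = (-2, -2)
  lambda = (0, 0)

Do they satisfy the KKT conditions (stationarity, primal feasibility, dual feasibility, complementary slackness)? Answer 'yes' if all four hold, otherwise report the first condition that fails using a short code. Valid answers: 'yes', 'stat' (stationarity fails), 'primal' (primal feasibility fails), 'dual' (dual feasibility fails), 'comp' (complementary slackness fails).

Gradient of f: grad f(x) = Q x + c = (0, 0)
Constraint values g_i(x) = a_i^T x - b_i:
  g_1((-2, -2)) = -2
  g_2((-2, -2)) = 1
Stationarity residual: grad f(x) + sum_i lambda_i a_i = (0, 0)
  -> stationarity OK
Primal feasibility (all g_i <= 0): FAILS
Dual feasibility (all lambda_i >= 0): OK
Complementary slackness (lambda_i * g_i(x) = 0 for all i): OK

Verdict: the first failing condition is primal_feasibility -> primal.

primal


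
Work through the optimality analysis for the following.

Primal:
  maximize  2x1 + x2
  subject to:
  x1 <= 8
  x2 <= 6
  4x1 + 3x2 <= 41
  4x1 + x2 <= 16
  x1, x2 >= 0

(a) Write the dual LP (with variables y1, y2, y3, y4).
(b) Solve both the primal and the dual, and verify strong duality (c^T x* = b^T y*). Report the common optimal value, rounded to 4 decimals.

The standard primal-dual pair for 'max c^T x s.t. A x <= b, x >= 0' is:
  Dual:  min b^T y  s.t.  A^T y >= c,  y >= 0.

So the dual LP is:
  minimize  8y1 + 6y2 + 41y3 + 16y4
  subject to:
    y1 + 4y3 + 4y4 >= 2
    y2 + 3y3 + y4 >= 1
    y1, y2, y3, y4 >= 0

Solving the primal: x* = (2.5, 6).
  primal value c^T x* = 11.
Solving the dual: y* = (0, 0.5, 0, 0.5).
  dual value b^T y* = 11.
Strong duality: c^T x* = b^T y*. Confirmed.

11


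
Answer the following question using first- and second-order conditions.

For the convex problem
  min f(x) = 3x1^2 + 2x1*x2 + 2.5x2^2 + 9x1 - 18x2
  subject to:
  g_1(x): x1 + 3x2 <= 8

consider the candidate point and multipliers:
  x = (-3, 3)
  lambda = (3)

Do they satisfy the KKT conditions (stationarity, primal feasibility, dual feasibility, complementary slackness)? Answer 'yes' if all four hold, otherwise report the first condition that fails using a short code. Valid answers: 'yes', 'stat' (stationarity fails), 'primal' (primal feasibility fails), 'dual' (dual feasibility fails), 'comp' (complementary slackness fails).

Gradient of f: grad f(x) = Q x + c = (-3, -9)
Constraint values g_i(x) = a_i^T x - b_i:
  g_1((-3, 3)) = -2
Stationarity residual: grad f(x) + sum_i lambda_i a_i = (0, 0)
  -> stationarity OK
Primal feasibility (all g_i <= 0): OK
Dual feasibility (all lambda_i >= 0): OK
Complementary slackness (lambda_i * g_i(x) = 0 for all i): FAILS

Verdict: the first failing condition is complementary_slackness -> comp.

comp


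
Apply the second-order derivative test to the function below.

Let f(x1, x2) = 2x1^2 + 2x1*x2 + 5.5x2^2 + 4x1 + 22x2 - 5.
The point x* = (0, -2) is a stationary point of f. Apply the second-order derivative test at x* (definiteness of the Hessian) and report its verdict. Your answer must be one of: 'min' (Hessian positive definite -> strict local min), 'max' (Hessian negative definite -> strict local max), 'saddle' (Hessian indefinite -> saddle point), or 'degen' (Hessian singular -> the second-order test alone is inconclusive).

Compute the Hessian H = grad^2 f:
  H = [[4, 2], [2, 11]]
Verify stationarity: grad f(x*) = H x* + g = (0, 0).
Eigenvalues of H: 3.4689, 11.5311.
Both eigenvalues > 0, so H is positive definite -> x* is a strict local min.

min


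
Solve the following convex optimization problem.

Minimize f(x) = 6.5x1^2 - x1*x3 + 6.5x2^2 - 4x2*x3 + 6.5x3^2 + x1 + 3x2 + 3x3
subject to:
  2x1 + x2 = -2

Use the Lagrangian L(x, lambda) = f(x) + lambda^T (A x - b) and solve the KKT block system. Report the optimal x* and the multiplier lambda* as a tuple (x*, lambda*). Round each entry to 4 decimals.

Form the Lagrangian:
  L(x, lambda) = (1/2) x^T Q x + c^T x + lambda^T (A x - b)
Stationarity (grad_x L = 0): Q x + c + A^T lambda = 0.
Primal feasibility: A x = b.

This gives the KKT block system:
  [ Q   A^T ] [ x     ]   [-c ]
  [ A    0  ] [ lambda ] = [ b ]

Solving the linear system:
  x*      = (-0.6709, -0.6583, -0.4849)
  lambda* = (3.6181)
  f(x*)   = 1.5678

x* = (-0.6709, -0.6583, -0.4849), lambda* = (3.6181)
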